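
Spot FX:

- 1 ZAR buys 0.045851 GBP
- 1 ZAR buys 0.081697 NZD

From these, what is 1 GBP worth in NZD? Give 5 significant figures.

1 GBP ÷ 0.045851 = 21.8098 ZAR
21.8098 ZAR × 0.081697 = 1.78179 NZD

GBP/NZD = 1.7818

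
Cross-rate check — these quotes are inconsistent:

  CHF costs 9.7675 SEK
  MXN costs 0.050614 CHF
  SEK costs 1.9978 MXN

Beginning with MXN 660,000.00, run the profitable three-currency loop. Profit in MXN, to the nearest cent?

Profit: MXN 8,248.27

Profitable loop is MXN → SEK → CHF → MXN:
MXN 660,000.00 ÷ 1.9978 = SEK 330,363.40
SEK 330,363.40 ÷ 9.7675 = CHF 33,822.72
CHF 33,822.72 ÷ 0.050614 = MXN 668,248.27
Profit = MXN 668,248.27 − MXN 660,000.00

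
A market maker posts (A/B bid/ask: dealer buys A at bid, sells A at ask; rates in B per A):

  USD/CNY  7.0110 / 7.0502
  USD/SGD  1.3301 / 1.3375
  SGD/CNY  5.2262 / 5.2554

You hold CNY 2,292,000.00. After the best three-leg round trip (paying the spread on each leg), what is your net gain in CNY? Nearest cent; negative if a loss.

Net result: CNY -5,901.11 (no profitable arbitrage after spreads)

Best loop CNY → SGD → USD → CNY:
CNY 2,292,000.00 ÷ 5.2554 (buy SGD at ask) = SGD 436,122.85
SGD 436,122.85 ÷ 1.3375 (buy USD at ask) = USD 326,073.16
USD 326,073.16 × 7.0110 (sell USD at bid) = CNY 2,286,098.89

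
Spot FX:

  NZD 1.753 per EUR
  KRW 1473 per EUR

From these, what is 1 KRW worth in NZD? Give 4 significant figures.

1 KRW ÷ 1473 = 0.000678887 EUR
0.000678887 EUR × 1.753 = 0.00119009 NZD

KRW/NZD = 0.001190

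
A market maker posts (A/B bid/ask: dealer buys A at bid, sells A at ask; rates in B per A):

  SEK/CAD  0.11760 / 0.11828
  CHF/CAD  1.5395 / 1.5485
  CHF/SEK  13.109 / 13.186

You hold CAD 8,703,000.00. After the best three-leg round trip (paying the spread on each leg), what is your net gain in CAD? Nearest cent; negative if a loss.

Best loop CAD → CHF → SEK → CAD:
CAD 8,703,000.00 ÷ 1.5485 (buy CHF at ask) = CHF 5,620,277.69
CHF 5,620,277.69 × 13.109 (sell CHF at bid) = SEK 73,676,220.21
SEK 73,676,220.21 × 0.11760 (sell SEK at bid) = CAD 8,664,323.50

Net result: CAD -38,676.50 (no profitable arbitrage after spreads)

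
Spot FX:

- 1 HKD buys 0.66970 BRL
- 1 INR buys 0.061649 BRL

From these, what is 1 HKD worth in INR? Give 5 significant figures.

1 HKD × 0.66970 = 0.6697 BRL
0.6697 BRL ÷ 0.061649 = 10.8631 INR

HKD/INR = 10.863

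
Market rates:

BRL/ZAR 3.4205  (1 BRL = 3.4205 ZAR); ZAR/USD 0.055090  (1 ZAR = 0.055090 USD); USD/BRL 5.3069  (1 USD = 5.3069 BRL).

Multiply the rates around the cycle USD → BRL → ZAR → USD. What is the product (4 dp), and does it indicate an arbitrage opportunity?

Around USD → BRL → ZAR → USD: 1 × 5.3069 × 3.4205 × 0.055090 = 1.000008
Product ≈ 1 (deviation 0.001%, within rounding noise).

1.0000 (no arbitrage)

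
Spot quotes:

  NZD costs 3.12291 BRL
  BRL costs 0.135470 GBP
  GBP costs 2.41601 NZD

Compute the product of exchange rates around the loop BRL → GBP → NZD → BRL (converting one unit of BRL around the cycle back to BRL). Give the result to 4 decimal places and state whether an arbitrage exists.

1.0221 (arbitrage exists)

Around BRL → GBP → NZD → BRL: 1 × 0.135470 × 2.41601 × 3.12291 = 1.022119
Product > 1; profitable direction is BRL → GBP → NZD → BRL.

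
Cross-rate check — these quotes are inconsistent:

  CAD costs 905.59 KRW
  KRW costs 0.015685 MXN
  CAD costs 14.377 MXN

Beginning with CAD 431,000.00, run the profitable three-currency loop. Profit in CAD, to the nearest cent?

Profitable loop is CAD → MXN → KRW → CAD:
CAD 431,000.00 × 14.377 = MXN 6,196,487.00
MXN 6,196,487.00 ÷ 0.015685 = KRW 395,058,145
KRW 395,058,145 ÷ 905.59 = CAD 436,243.93
Profit = CAD 436,243.93 − CAD 431,000.00

Profit: CAD 5,243.93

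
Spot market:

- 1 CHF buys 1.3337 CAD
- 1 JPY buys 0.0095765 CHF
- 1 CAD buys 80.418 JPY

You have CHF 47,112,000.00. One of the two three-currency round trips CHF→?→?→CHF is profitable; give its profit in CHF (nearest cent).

Profitable loop is CHF → CAD → JPY → CHF:
CHF 47,112,000.00 × 1.3337 = CAD 62,833,274.40
CAD 62,833,274.40 × 80.418 = JPY 5,052,926,261
JPY 5,052,926,261 × 0.0095765 = CHF 48,389,348.34
Profit = CHF 48,389,348.34 − CHF 47,112,000.00

Profit: CHF 1,277,348.34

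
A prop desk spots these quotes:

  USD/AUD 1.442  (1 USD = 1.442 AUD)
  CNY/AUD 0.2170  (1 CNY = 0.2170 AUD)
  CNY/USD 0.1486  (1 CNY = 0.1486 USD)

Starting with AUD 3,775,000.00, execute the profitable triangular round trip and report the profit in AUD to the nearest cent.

Profitable loop is AUD → USD → CNY → AUD:
AUD 3,775,000.00 ÷ 1.442 = USD 2,617,891.82
USD 2,617,891.82 ÷ 0.1486 = CNY 17,617,037.80
CNY 17,617,037.80 × 0.2170 = AUD 3,822,897.20
Profit = AUD 3,822,897.20 − AUD 3,775,000.00

Profit: AUD 47,897.20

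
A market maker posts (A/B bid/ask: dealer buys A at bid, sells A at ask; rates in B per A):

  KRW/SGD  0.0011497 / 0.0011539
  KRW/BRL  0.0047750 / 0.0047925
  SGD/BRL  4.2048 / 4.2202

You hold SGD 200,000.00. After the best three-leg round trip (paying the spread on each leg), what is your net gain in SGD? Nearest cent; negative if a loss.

Best loop SGD → BRL → KRW → SGD:
SGD 200,000.00 × 4.2048 (sell SGD at bid) = BRL 840,960.00
BRL 840,960.00 ÷ 0.0047925 (buy KRW at ask) = KRW 175,474,178
KRW 175,474,178 × 0.0011497 (sell KRW at bid) = SGD 201,742.66

Net profit: SGD 1,742.66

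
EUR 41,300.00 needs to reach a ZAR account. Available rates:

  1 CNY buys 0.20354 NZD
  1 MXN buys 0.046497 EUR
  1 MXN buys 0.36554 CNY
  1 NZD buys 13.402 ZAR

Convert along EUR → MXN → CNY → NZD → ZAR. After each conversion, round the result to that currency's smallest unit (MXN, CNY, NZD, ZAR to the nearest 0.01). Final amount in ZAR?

ZAR 885,685.24

EUR 41,300.00 ÷ 0.046497 = MXN 888,229.35
MXN 888,229.35 × 0.36554 = CNY 324,683.36
CNY 324,683.36 × 0.20354 = NZD 66,086.05
NZD 66,086.05 × 13.402 = ZAR 885,685.24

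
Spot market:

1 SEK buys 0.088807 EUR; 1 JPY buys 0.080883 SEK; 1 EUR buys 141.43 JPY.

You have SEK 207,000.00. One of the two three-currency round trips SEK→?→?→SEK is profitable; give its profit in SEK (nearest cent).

Profitable loop is SEK → EUR → JPY → SEK:
SEK 207,000.00 × 0.088807 = EUR 18,383.05
EUR 18,383.05 × 141.43 = JPY 2,599,915
JPY 2,599,915 × 0.080883 = SEK 210,288.89
Profit = SEK 210,288.89 − SEK 207,000.00

Profit: SEK 3,288.89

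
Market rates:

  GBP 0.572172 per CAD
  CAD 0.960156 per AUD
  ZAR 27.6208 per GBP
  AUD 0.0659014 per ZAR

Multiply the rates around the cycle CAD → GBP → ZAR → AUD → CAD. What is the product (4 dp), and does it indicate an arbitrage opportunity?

Around CAD → GBP → ZAR → AUD → CAD: 1 × 0.572172 × 27.6208 × 0.0659014 × 0.960156 = 0.999998
Product ≈ 1 (deviation 0.000%, within rounding noise).

1.0000 (no arbitrage)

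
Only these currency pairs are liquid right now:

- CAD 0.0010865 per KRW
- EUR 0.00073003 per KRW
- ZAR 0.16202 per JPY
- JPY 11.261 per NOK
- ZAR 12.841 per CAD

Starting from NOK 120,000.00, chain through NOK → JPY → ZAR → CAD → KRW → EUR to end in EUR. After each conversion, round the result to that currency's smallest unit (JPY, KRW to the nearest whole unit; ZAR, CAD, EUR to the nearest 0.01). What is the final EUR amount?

EUR 11,456.16

NOK 120,000.00 × 11.261 = JPY 1,351,320
JPY 1,351,320 × 0.16202 = ZAR 218,940.87
ZAR 218,940.87 ÷ 12.841 = CAD 17,050.14
CAD 17,050.14 ÷ 0.0010865 = KRW 15,692,720
KRW 15,692,720 × 0.00073003 = EUR 11,456.16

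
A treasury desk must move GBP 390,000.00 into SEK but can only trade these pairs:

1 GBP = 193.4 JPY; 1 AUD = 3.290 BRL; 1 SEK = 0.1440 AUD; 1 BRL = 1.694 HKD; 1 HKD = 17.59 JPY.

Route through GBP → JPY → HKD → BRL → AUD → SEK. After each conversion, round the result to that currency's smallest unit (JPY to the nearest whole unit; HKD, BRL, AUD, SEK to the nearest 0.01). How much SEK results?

GBP 390,000.00 × 193.4 = JPY 75,426,000
JPY 75,426,000 ÷ 17.59 = HKD 4,288,004.55
HKD 4,288,004.55 ÷ 1.694 = BRL 2,531,289.58
BRL 2,531,289.58 ÷ 3.290 = AUD 769,388.93
AUD 769,388.93 ÷ 0.1440 = SEK 5,342,978.68

SEK 5,342,978.68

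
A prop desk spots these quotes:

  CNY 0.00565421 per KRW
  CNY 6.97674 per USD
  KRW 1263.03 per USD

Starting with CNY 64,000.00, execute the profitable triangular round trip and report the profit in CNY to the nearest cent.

Profitable loop is CNY → USD → KRW → CNY:
CNY 64,000.00 ÷ 6.97674 = USD 9,173.34
USD 9,173.34 × 1263.03 = KRW 11,586,202
KRW 11,586,202 × 0.00565421 = CNY 65,510.82
Profit = CNY 65,510.82 − CNY 64,000.00

Profit: CNY 1,510.82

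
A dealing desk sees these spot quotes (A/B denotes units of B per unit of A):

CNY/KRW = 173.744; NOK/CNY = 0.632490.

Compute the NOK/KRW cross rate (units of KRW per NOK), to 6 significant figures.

1 NOK × 0.632490 = 0.63249 CNY
0.63249 CNY × 173.744 = 109.891 KRW

NOK/KRW = 109.891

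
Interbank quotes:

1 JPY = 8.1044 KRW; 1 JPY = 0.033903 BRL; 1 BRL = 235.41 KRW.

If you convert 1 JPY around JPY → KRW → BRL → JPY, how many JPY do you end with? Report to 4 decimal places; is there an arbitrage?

1.0154 (arbitrage exists)

Around JPY → KRW → BRL → JPY: 1 × 8.1044 ÷ 235.41 ÷ 0.033903 = 1.015448
Product > 1; profitable direction is JPY → KRW → BRL → JPY.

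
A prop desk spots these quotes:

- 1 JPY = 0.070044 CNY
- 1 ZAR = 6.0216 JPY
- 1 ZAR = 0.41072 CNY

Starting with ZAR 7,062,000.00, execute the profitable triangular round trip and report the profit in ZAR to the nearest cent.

Profit: ZAR 190,115.37

Profitable loop is ZAR → JPY → CNY → ZAR:
ZAR 7,062,000.00 × 6.0216 = JPY 42,524,539
JPY 42,524,539 × 0.070044 = CNY 2,978,588.82
CNY 2,978,588.82 ÷ 0.41072 = ZAR 7,252,115.37
Profit = ZAR 7,252,115.37 − ZAR 7,062,000.00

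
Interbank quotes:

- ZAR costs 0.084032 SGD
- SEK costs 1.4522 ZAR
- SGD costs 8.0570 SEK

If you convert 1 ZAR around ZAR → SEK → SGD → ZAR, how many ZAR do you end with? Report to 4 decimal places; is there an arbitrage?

Around ZAR → SEK → SGD → ZAR: 1 ÷ 1.4522 ÷ 8.0570 ÷ 0.084032 = 1.017081
Product > 1; profitable direction is ZAR → SEK → SGD → ZAR.

1.0171 (arbitrage exists)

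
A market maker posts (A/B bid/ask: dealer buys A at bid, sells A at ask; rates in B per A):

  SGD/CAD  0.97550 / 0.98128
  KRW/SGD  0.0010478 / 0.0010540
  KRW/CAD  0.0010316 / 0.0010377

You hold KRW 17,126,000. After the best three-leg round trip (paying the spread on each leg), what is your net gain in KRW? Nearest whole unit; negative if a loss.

Best loop KRW → CAD → SGD → KRW:
KRW 17,126,000 × 0.0010316 (sell KRW at bid) = CAD 17,667.18
CAD 17,667.18 ÷ 0.98128 (buy SGD at ask) = SGD 18,004.22
SGD 18,004.22 ÷ 0.0010540 (buy KRW at ask) = KRW 17,081,803

Net result: KRW -44,197 (no profitable arbitrage after spreads)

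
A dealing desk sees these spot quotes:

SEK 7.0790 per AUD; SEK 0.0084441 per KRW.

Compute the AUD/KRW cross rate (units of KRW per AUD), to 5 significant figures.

1 AUD × 7.0790 = 7.079 SEK
7.079 SEK ÷ 0.0084441 = 838.337 KRW

AUD/KRW = 838.34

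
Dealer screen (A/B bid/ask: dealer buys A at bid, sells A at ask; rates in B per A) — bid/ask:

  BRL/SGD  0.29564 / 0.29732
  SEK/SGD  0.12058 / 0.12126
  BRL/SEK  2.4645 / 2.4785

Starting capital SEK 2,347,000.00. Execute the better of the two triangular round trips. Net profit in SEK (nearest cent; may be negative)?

Best loop SEK → SGD → BRL → SEK:
SEK 2,347,000.00 × 0.12058 (sell SEK at bid) = SGD 283,001.26
SGD 283,001.26 ÷ 0.29732 (buy BRL at ask) = BRL 951,840.64
BRL 951,840.64 × 2.4645 (sell BRL at bid) = SEK 2,345,811.26

Net result: SEK -1,188.74 (no profitable arbitrage after spreads)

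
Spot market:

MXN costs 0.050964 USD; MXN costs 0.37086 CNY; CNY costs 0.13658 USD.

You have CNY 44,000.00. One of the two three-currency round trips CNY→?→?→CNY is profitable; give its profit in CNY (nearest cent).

Profit: CNY 270.97

Profitable loop is CNY → MXN → USD → CNY:
CNY 44,000.00 ÷ 0.37086 = MXN 118,643.15
MXN 118,643.15 × 0.050964 = USD 6,046.53
USD 6,046.53 ÷ 0.13658 = CNY 44,270.97
Profit = CNY 44,270.97 − CNY 44,000.00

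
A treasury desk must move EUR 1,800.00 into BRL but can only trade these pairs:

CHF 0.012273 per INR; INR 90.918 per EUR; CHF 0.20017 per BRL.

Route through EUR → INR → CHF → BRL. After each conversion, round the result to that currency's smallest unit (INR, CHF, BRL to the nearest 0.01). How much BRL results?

EUR 1,800.00 × 90.918 = INR 163,652.40
INR 163,652.40 × 0.012273 = CHF 2,008.51
CHF 2,008.51 ÷ 0.20017 = BRL 10,034.02

BRL 10,034.02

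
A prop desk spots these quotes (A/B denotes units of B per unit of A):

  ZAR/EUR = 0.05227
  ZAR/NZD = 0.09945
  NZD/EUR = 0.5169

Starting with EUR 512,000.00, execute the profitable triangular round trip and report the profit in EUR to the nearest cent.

Profit: EUR 8,608.36

Profitable loop is EUR → NZD → ZAR → EUR:
EUR 512,000.00 ÷ 0.5169 = NZD 990,520.41
NZD 990,520.41 ÷ 0.09945 = ZAR 9,959,984.01
ZAR 9,959,984.01 × 0.05227 = EUR 520,608.36
Profit = EUR 520,608.36 − EUR 512,000.00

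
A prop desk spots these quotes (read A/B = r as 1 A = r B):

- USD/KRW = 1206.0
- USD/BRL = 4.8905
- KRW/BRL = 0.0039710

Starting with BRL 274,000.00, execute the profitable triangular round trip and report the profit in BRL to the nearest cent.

Profitable loop is BRL → KRW → USD → BRL:
BRL 274,000.00 ÷ 0.0039710 = KRW 69,000,252
KRW 69,000,252 ÷ 1206.0 = USD 57,214.14
USD 57,214.14 × 4.8905 = BRL 279,805.75
Profit = BRL 279,805.75 − BRL 274,000.00

Profit: BRL 5,805.75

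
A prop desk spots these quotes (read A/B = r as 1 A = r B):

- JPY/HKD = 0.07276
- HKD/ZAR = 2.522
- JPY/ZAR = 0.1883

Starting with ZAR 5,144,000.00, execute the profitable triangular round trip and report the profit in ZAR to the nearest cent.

Profitable loop is ZAR → HKD → JPY → ZAR:
ZAR 5,144,000.00 ÷ 2.522 = HKD 2,039,651.07
HKD 2,039,651.07 ÷ 0.07276 = JPY 28,032,588
JPY 28,032,588 × 0.1883 = ZAR 5,278,536.24
Profit = ZAR 5,278,536.24 − ZAR 5,144,000.00

Profit: ZAR 134,536.24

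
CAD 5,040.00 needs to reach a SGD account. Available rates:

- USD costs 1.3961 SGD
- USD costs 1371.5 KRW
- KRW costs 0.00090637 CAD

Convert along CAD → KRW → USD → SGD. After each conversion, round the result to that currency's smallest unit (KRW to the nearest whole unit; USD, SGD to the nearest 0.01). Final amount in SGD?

CAD 5,040.00 ÷ 0.00090637 = KRW 5,560,643
KRW 5,560,643 ÷ 1371.5 = USD 4,054.42
USD 4,054.42 × 1.3961 = SGD 5,660.38

SGD 5,660.38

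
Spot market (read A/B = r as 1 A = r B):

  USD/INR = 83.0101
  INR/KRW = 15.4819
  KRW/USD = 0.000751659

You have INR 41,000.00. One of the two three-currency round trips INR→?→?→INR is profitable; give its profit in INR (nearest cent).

Profitable loop is INR → USD → KRW → INR:
INR 41,000.00 ÷ 83.0101 = USD 493.92
USD 493.92 ÷ 0.000751659 = KRW 657,101
KRW 657,101 ÷ 15.4819 = INR 42,443.17
Profit = INR 42,443.17 − INR 41,000.00

Profit: INR 1,443.17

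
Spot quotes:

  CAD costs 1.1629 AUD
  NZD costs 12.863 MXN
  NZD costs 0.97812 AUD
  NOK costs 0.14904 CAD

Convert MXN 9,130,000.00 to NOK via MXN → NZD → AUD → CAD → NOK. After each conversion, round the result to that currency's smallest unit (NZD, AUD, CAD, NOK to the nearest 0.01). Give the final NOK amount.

NOK 4,005,672.44

MXN 9,130,000.00 ÷ 12.863 = NZD 709,787.76
NZD 709,787.76 × 0.97812 = AUD 694,257.60
AUD 694,257.60 ÷ 1.1629 = CAD 597,005.42
CAD 597,005.42 ÷ 0.14904 = NOK 4,005,672.44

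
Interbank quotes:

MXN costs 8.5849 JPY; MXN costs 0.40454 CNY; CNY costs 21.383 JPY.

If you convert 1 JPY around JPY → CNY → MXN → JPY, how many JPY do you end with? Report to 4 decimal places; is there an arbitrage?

Around JPY → CNY → MXN → JPY: 1 ÷ 21.383 ÷ 0.40454 × 8.5849 = 0.992442
Product < 1; profitable direction is JPY → MXN → CNY → JPY.

0.9924 (arbitrage exists)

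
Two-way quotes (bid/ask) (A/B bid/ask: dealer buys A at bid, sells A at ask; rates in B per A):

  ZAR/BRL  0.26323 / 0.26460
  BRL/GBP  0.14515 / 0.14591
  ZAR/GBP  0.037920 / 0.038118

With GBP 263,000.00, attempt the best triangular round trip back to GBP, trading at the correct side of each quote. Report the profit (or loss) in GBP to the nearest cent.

Best loop GBP → ZAR → BRL → GBP:
GBP 263,000.00 ÷ 0.038118 (buy ZAR at ask) = ZAR 6,899,627.47
ZAR 6,899,627.47 × 0.26323 (sell ZAR at bid) = BRL 1,816,188.94
BRL 1,816,188.94 × 0.14515 (sell BRL at bid) = GBP 263,619.82

Net profit: GBP 619.82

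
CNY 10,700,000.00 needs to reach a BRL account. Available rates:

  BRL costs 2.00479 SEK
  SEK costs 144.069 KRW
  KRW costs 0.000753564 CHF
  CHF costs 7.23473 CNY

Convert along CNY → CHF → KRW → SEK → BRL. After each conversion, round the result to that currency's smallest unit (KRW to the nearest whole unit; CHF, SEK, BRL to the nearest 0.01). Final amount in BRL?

CNY 10,700,000.00 ÷ 7.23473 = CHF 1,478,977.10
CHF 1,478,977.10 ÷ 0.000753564 = KRW 1,962,642,987
KRW 1,962,642,987 ÷ 144.069 = SEK 13,622,937.53
SEK 13,622,937.53 ÷ 2.00479 = BRL 6,795,194.27

BRL 6,795,194.27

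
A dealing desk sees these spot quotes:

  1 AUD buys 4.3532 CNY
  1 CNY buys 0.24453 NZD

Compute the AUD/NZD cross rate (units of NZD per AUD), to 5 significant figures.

1 AUD × 4.3532 = 4.3532 CNY
4.3532 CNY × 0.24453 = 1.06449 NZD

AUD/NZD = 1.0645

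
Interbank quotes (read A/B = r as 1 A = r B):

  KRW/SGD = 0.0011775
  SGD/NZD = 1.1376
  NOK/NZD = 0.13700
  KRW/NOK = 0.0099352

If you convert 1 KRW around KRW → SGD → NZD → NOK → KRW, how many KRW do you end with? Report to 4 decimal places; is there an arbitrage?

Around KRW → SGD → NZD → NOK → KRW: 1 × 0.0011775 × 1.1376 ÷ 0.13700 ÷ 0.0099352 = 0.984132
Product < 1; profitable direction is KRW → NOK → NZD → SGD → KRW.

0.9841 (arbitrage exists)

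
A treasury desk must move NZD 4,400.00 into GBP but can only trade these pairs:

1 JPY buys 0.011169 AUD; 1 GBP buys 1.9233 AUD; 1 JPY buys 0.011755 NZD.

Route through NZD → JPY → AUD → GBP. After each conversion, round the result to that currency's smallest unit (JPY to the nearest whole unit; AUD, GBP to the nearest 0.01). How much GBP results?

NZD 4,400.00 ÷ 0.011755 = JPY 374,309
JPY 374,309 × 0.011169 = AUD 4,180.66
AUD 4,180.66 ÷ 1.9233 = GBP 2,173.69

GBP 2,173.69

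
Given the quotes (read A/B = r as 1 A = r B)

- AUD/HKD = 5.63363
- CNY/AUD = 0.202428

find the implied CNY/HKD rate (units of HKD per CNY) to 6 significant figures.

CNY/HKD = 1.14040

1 CNY × 0.202428 = 0.202428 AUD
0.202428 AUD × 5.63363 = 1.1404 HKD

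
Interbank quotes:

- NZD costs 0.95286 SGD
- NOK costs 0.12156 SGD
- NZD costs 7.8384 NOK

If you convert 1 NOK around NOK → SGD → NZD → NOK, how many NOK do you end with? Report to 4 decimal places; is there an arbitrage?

1.0000 (no arbitrage)

Around NOK → SGD → NZD → NOK: 1 × 0.12156 ÷ 0.95286 × 7.8384 = 0.999975
Product ≈ 1 (deviation 0.003%, within rounding noise).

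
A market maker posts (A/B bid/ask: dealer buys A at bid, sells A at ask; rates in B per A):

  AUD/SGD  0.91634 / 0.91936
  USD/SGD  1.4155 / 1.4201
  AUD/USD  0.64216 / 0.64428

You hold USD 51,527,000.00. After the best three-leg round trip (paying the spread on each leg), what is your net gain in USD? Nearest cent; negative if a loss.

Best loop USD → AUD → SGD → USD:
USD 51,527,000.00 ÷ 0.64428 (buy AUD at ask) = AUD 79,976,097.35
AUD 79,976,097.35 × 0.91634 (sell AUD at bid) = SGD 73,285,297.04
SGD 73,285,297.04 ÷ 1.4201 (buy USD at ask) = USD 51,605,729.91

Net profit: USD 78,729.91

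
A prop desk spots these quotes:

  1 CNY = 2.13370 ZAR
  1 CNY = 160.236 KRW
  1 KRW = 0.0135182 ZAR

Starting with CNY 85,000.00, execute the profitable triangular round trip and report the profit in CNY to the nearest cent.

Profitable loop is CNY → KRW → ZAR → CNY:
CNY 85,000.00 × 160.236 = KRW 13,620,060
KRW 13,620,060 × 0.0135182 = ZAR 184,118.70
ZAR 184,118.70 ÷ 2.13370 = CNY 86,290.81
Profit = CNY 86,290.81 − CNY 85,000.00

Profit: CNY 1,290.81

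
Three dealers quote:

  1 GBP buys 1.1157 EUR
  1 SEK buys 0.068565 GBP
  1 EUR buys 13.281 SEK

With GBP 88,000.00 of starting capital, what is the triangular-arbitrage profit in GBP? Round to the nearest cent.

Profit: GBP 1,405.32

Profitable loop is GBP → EUR → SEK → GBP:
GBP 88,000.00 × 1.1157 = EUR 98,181.60
EUR 98,181.60 × 13.281 = SEK 1,303,949.83
SEK 1,303,949.83 × 0.068565 = GBP 89,405.32
Profit = GBP 89,405.32 − GBP 88,000.00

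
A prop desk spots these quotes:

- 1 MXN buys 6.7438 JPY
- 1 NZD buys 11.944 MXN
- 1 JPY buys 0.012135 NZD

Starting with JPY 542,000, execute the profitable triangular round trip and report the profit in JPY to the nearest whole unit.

Profit: JPY 12,504

Profitable loop is JPY → MXN → NZD → JPY:
JPY 542,000 ÷ 6.7438 = MXN 80,370.12
MXN 80,370.12 ÷ 11.944 = NZD 6,728.91
NZD 6,728.91 ÷ 0.012135 = JPY 554,504
Profit = JPY 554,504 − JPY 542,000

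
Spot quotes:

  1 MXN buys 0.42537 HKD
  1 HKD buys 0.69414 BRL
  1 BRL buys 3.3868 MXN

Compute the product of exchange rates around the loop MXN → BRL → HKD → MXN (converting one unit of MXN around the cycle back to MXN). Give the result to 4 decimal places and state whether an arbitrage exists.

Around MXN → BRL → HKD → MXN: 1 ÷ 3.3868 ÷ 0.69414 ÷ 0.42537 = 0.999992
Product ≈ 1 (deviation 0.001%, within rounding noise).

1.0000 (no arbitrage)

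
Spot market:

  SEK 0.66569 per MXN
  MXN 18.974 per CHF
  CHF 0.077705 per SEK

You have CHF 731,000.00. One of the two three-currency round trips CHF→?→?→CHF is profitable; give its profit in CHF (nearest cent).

Profitable loop is CHF → SEK → MXN → CHF:
CHF 731,000.00 ÷ 0.077705 = SEK 9,407,374.04
SEK 9,407,374.04 ÷ 0.66569 = MXN 14,131,764.10
MXN 14,131,764.10 ÷ 18.974 = CHF 744,796.25
Profit = CHF 744,796.25 − CHF 731,000.00

Profit: CHF 13,796.25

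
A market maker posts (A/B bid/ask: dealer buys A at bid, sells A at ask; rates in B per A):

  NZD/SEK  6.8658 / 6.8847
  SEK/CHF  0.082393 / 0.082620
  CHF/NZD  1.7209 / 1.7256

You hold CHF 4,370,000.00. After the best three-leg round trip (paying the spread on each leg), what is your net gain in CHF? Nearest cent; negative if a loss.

Net profit: CHF 82,163.38

Best loop CHF → SEK → NZD → CHF:
CHF 4,370,000.00 ÷ 0.082620 (buy SEK at ask) = SEK 52,892,762.04
SEK 52,892,762.04 ÷ 6.8847 (buy NZD at ask) = NZD 7,682,653.14
NZD 7,682,653.14 ÷ 1.7256 (buy CHF at ask) = CHF 4,452,163.38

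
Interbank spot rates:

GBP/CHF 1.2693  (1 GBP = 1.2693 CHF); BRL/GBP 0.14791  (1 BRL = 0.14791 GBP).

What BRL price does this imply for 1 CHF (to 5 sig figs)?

1 CHF ÷ 1.2693 = 0.787836 GBP
0.787836 GBP ÷ 0.14791 = 5.32645 BRL

CHF/BRL = 5.3265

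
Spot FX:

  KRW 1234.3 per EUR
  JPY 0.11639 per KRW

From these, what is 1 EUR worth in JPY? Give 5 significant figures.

EUR/JPY = 143.66

1 EUR × 1234.3 = 1234.3 KRW
1234.3 KRW × 0.11639 = 143.66 JPY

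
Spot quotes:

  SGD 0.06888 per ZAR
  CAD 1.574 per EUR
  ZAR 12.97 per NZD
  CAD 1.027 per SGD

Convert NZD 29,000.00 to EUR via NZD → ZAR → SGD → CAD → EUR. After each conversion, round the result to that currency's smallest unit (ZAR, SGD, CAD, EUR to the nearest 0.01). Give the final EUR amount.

NZD 29,000.00 × 12.97 = ZAR 376,130.00
ZAR 376,130.00 × 0.06888 = SGD 25,907.83
SGD 25,907.83 × 1.027 = CAD 26,607.34
CAD 26,607.34 ÷ 1.574 = EUR 16,904.28

EUR 16,904.28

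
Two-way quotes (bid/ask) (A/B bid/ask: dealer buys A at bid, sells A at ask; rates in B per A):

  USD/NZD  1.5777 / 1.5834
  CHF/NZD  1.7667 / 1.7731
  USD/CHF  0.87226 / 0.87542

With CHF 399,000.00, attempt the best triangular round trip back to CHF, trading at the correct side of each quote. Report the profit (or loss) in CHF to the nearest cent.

Best loop CHF → USD → NZD → CHF:
CHF 399,000.00 ÷ 0.87542 (buy USD at ask) = USD 455,781.23
USD 455,781.23 × 1.5777 (sell USD at bid) = NZD 719,086.04
NZD 719,086.04 ÷ 1.7731 (buy CHF at ask) = CHF 405,553.01

Net profit: CHF 6,553.01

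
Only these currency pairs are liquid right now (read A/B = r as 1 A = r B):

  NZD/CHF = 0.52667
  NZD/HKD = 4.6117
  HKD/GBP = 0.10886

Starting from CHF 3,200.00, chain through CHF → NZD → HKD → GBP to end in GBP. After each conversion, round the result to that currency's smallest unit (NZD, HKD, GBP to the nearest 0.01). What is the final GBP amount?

CHF 3,200.00 ÷ 0.52667 = NZD 6,075.91
NZD 6,075.91 × 4.6117 = HKD 28,020.27
HKD 28,020.27 × 0.10886 = GBP 3,050.29

GBP 3,050.29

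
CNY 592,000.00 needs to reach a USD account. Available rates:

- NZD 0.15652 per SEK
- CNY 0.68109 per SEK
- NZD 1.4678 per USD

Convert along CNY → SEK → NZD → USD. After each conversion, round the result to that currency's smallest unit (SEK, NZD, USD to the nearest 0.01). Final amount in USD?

USD 92,687.29

CNY 592,000.00 ÷ 0.68109 = SEK 869,194.97
SEK 869,194.97 × 0.15652 = NZD 136,046.40
NZD 136,046.40 ÷ 1.4678 = USD 92,687.29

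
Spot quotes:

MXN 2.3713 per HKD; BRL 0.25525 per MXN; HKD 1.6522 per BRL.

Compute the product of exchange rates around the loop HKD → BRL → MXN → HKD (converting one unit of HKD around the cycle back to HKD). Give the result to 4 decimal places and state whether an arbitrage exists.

1.0000 (no arbitrage)

Around HKD → BRL → MXN → HKD: 1 ÷ 1.6522 ÷ 0.25525 ÷ 2.3713 = 0.999966
Product ≈ 1 (deviation 0.003%, within rounding noise).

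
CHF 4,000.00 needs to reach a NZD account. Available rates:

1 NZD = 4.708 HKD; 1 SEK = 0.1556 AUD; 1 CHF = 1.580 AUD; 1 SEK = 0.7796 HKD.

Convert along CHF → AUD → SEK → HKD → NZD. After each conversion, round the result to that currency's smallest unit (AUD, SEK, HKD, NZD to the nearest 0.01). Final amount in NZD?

CHF 4,000.00 × 1.580 = AUD 6,320.00
AUD 6,320.00 ÷ 0.1556 = SEK 40,616.97
SEK 40,616.97 × 0.7796 = HKD 31,664.99
HKD 31,664.99 ÷ 4.708 = NZD 6,725.78

NZD 6,725.78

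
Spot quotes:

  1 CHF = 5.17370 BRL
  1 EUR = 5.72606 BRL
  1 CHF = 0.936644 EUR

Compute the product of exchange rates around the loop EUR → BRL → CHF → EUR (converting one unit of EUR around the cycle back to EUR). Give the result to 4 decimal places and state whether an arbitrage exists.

Around EUR → BRL → CHF → EUR: 1 × 5.72606 ÷ 5.17370 × 0.936644 = 1.036643
Product > 1; profitable direction is EUR → BRL → CHF → EUR.

1.0366 (arbitrage exists)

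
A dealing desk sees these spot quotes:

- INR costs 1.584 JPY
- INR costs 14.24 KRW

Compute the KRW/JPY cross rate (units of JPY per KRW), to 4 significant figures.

KRW/JPY = 0.1112

1 KRW ÷ 14.24 = 0.0702247 INR
0.0702247 INR × 1.584 = 0.111236 JPY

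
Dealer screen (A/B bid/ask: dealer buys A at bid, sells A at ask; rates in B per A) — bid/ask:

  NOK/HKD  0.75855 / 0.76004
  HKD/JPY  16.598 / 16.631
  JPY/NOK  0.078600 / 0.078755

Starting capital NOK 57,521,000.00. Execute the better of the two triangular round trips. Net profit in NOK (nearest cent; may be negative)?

Best loop NOK → JPY → HKD → NOK:
NOK 57,521,000.00 ÷ 0.078755 (buy JPY at ask) = JPY 730,379,024
JPY 730,379,024 ÷ 16.631 (buy HKD at ask) = HKD 43,916,723.20
HKD 43,916,723.20 ÷ 0.76004 (buy NOK at ask) = NOK 57,782,120.94

Net profit: NOK 261,120.94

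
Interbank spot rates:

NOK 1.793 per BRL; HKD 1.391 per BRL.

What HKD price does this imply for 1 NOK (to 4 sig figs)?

NOK/HKD = 0.7758

1 NOK ÷ 1.793 = 0.557724 BRL
0.557724 BRL × 1.391 = 0.775795 HKD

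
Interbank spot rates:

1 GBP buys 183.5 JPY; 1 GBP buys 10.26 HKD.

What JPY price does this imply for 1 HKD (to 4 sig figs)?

1 HKD ÷ 10.26 = 0.0974659 GBP
0.0974659 GBP × 183.5 = 17.885 JPY

HKD/JPY = 17.88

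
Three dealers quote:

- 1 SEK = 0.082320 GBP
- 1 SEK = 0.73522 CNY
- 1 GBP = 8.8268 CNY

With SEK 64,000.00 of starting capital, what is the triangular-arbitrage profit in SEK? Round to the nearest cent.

Profitable loop is SEK → CNY → GBP → SEK:
SEK 64,000.00 × 0.73522 = CNY 47,054.08
CNY 47,054.08 ÷ 8.8268 = GBP 5,330.82
GBP 5,330.82 ÷ 0.082320 = SEK 64,757.29
Profit = SEK 64,757.29 − SEK 64,000.00

Profit: SEK 757.29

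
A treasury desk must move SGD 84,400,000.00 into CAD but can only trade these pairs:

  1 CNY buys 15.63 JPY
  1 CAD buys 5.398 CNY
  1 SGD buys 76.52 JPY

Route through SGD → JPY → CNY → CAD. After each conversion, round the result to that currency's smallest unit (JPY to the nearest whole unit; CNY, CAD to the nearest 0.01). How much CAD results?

SGD 84,400,000.00 × 76.52 = JPY 6,458,288,000
JPY 6,458,288,000 ÷ 15.63 = CNY 413,198,208.57
CNY 413,198,208.57 ÷ 5.398 = CAD 76,546,537.34

CAD 76,546,537.34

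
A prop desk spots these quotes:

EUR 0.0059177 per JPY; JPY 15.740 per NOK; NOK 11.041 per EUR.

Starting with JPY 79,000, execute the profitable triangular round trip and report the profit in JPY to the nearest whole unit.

Profit: JPY 2,244

Profitable loop is JPY → EUR → NOK → JPY:
JPY 79,000 × 0.0059177 = EUR 467.50
EUR 467.50 × 11.041 = NOK 5,161.65
NOK 5,161.65 × 15.740 = JPY 81,244
Profit = JPY 81,244 − JPY 79,000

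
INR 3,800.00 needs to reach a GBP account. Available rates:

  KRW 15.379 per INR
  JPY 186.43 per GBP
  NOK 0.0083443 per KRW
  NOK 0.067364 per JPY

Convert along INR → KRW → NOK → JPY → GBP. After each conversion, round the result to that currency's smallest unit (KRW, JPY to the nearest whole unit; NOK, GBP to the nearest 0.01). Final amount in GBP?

INR 3,800.00 × 15.379 = KRW 58,440
KRW 58,440 × 0.0083443 = NOK 487.64
NOK 487.64 ÷ 0.067364 = JPY 7,239
JPY 7,239 ÷ 186.43 = GBP 38.83

GBP 38.83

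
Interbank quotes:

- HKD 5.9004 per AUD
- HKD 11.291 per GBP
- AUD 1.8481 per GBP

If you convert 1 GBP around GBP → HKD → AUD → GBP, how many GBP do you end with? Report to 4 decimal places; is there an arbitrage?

Around GBP → HKD → AUD → GBP: 1 × 11.291 ÷ 5.9004 ÷ 1.8481 = 1.035441
Product > 1; profitable direction is GBP → HKD → AUD → GBP.

1.0354 (arbitrage exists)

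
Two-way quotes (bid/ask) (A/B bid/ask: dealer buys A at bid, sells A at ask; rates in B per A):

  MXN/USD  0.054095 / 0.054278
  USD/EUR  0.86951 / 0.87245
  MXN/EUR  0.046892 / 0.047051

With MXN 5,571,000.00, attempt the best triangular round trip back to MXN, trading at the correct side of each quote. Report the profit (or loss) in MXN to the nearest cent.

Net result: MXN -1,759.07 (no profitable arbitrage after spreads)

Best loop MXN → USD → EUR → MXN:
MXN 5,571,000.00 × 0.054095 (sell MXN at bid) = USD 301,363.24
USD 301,363.24 × 0.86951 (sell USD at bid) = EUR 262,038.36
EUR 262,038.36 ÷ 0.047051 (buy MXN at ask) = MXN 5,569,240.93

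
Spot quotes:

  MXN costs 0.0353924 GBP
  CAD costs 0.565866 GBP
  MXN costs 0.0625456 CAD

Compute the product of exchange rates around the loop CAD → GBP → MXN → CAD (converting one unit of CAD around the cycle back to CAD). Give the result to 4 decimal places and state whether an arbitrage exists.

1.0000 (no arbitrage)

Around CAD → GBP → MXN → CAD: 1 × 0.565866 ÷ 0.0353924 × 0.0625456 = 1.000001
Product ≈ 1 (deviation 0.000%, within rounding noise).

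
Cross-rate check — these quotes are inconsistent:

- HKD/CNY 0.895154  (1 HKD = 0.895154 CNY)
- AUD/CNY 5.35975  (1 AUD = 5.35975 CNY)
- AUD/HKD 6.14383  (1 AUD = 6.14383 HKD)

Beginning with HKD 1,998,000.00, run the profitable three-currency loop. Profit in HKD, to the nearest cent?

Profit: HKD 52,160.67

Profitable loop is HKD → CNY → AUD → HKD:
HKD 1,998,000.00 × 0.895154 = CNY 1,788,517.69
CNY 1,788,517.69 ÷ 5.35975 = AUD 333,694.24
AUD 333,694.24 × 6.14383 = HKD 2,050,160.67
Profit = HKD 2,050,160.67 − HKD 1,998,000.00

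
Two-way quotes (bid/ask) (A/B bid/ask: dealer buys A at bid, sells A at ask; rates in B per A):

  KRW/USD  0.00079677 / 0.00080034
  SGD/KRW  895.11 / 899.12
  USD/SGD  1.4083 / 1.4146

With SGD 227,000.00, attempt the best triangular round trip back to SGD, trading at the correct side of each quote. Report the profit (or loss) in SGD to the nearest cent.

Best loop SGD → KRW → USD → SGD:
SGD 227,000.00 × 895.11 (sell SGD at bid) = KRW 203,189,970
KRW 203,189,970 × 0.00079677 (sell KRW at bid) = USD 161,895.67
USD 161,895.67 × 1.4083 (sell USD at bid) = SGD 227,997.68

Net profit: SGD 997.68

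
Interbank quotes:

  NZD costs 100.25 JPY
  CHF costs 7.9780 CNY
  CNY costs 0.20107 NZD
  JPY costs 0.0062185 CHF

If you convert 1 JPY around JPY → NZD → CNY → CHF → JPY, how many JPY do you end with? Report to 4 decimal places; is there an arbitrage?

Around JPY → NZD → CNY → CHF → JPY: 1 ÷ 100.25 ÷ 0.20107 ÷ 7.9780 ÷ 0.0062185 = 0.999974
Product ≈ 1 (deviation 0.003%, within rounding noise).

1.0000 (no arbitrage)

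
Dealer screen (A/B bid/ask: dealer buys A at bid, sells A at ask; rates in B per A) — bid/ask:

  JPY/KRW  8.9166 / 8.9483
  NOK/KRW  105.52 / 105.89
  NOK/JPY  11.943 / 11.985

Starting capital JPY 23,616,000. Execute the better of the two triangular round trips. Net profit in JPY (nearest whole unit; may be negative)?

Best loop JPY → KRW → NOK → JPY:
JPY 23,616,000 × 8.9166 (sell JPY at bid) = KRW 210,574,426
KRW 210,574,426 ÷ 105.89 (buy NOK at ask) = NOK 1,988,614.84
NOK 1,988,614.84 × 11.943 (sell NOK at bid) = JPY 23,750,027

Net profit: JPY 134,027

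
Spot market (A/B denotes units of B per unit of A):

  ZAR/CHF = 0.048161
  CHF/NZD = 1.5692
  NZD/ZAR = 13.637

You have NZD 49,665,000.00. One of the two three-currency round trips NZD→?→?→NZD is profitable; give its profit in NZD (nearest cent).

Profit: NZD 1,520,043.38

Profitable loop is NZD → ZAR → CHF → NZD:
NZD 49,665,000.00 × 13.637 = ZAR 677,281,605.00
ZAR 677,281,605.00 × 0.048161 = CHF 32,618,559.38
CHF 32,618,559.38 × 1.5692 = NZD 51,185,043.38
Profit = NZD 51,185,043.38 − NZD 49,665,000.00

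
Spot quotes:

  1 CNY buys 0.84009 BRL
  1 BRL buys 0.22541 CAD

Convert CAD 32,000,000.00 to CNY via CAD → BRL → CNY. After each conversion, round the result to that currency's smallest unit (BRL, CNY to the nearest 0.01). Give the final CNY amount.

CNY 168,986,100.44

CAD 32,000,000.00 ÷ 0.22541 = BRL 141,963,533.12
BRL 141,963,533.12 ÷ 0.84009 = CNY 168,986,100.44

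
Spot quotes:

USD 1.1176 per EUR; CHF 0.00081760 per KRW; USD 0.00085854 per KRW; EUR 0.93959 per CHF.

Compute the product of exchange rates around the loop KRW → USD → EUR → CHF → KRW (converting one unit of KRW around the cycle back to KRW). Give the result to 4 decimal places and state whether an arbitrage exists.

1.0000 (no arbitrage)

Around KRW → USD → EUR → CHF → KRW: 1 × 0.00085854 ÷ 1.1176 ÷ 0.93959 ÷ 0.00081760 = 0.999988
Product ≈ 1 (deviation 0.001%, within rounding noise).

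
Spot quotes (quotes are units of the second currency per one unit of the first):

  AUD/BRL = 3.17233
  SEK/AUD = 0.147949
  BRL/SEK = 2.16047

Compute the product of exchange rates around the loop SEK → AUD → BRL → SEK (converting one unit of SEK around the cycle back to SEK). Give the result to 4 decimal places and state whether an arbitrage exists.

1.0140 (arbitrage exists)

Around SEK → AUD → BRL → SEK: 1 × 0.147949 × 3.17233 × 2.16047 = 1.014002
Product > 1; profitable direction is SEK → AUD → BRL → SEK.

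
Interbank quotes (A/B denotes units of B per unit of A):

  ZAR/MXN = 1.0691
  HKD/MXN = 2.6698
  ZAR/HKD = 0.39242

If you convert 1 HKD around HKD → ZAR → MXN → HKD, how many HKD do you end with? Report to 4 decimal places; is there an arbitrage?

Around HKD → ZAR → MXN → HKD: 1 ÷ 0.39242 × 1.0691 ÷ 2.6698 = 1.020442
Product > 1; profitable direction is HKD → ZAR → MXN → HKD.

1.0204 (arbitrage exists)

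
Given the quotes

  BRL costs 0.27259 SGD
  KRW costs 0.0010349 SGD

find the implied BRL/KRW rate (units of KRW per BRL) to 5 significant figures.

BRL/KRW = 263.40

1 BRL × 0.27259 = 0.27259 SGD
0.27259 SGD ÷ 0.0010349 = 263.397 KRW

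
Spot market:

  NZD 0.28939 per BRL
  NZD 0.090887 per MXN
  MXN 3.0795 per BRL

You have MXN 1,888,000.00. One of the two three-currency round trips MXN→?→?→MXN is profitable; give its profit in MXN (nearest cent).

Profitable loop is MXN → BRL → NZD → MXN:
MXN 1,888,000.00 ÷ 3.0795 = BRL 613,086.54
BRL 613,086.54 × 0.28939 = NZD 177,421.11
NZD 177,421.11 ÷ 0.090887 = MXN 1,952,106.61
Profit = MXN 1,952,106.61 − MXN 1,888,000.00

Profit: MXN 64,106.61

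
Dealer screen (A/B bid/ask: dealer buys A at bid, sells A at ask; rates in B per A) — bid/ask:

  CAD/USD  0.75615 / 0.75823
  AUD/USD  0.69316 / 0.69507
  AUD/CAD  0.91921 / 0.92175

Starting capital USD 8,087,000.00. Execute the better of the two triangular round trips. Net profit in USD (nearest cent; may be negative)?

Net result: USD -108.88 (no profitable arbitrage after spreads)

Best loop USD → AUD → CAD → USD:
USD 8,087,000.00 ÷ 0.69507 (buy AUD at ask) = AUD 11,634,799.37
AUD 11,634,799.37 × 0.91921 (sell AUD at bid) = CAD 10,694,823.93
CAD 10,694,823.93 × 0.75615 (sell CAD at bid) = USD 8,086,891.12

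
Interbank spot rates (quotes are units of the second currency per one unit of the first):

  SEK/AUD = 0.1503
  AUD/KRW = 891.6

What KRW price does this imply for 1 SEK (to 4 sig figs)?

1 SEK × 0.1503 = 0.1503 AUD
0.1503 AUD × 891.6 = 134.007 KRW

SEK/KRW = 134.0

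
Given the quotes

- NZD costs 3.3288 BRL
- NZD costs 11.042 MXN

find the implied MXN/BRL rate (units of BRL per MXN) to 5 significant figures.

MXN/BRL = 0.30147

1 MXN ÷ 11.042 = 0.0905633 NZD
0.0905633 NZD × 3.3288 = 0.301467 BRL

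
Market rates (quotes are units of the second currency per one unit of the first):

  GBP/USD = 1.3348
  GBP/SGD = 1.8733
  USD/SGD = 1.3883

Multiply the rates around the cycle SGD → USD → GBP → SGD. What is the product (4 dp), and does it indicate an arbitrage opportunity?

Around SGD → USD → GBP → SGD: 1 ÷ 1.3883 ÷ 1.3348 × 1.8733 = 1.010899
Product > 1; profitable direction is SGD → USD → GBP → SGD.

1.0109 (arbitrage exists)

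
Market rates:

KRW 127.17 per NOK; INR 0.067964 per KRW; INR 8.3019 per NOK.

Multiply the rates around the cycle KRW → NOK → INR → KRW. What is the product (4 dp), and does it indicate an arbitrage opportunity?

Around KRW → NOK → INR → KRW: 1 ÷ 127.17 × 8.3019 ÷ 0.067964 = 0.960537
Product < 1; profitable direction is KRW → INR → NOK → KRW.

0.9605 (arbitrage exists)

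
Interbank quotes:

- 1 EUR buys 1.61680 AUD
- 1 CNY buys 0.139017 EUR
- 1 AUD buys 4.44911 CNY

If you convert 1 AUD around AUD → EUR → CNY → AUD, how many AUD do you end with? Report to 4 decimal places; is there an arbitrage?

1.0000 (no arbitrage)

Around AUD → EUR → CNY → AUD: 1 ÷ 1.61680 ÷ 0.139017 ÷ 4.44911 = 1.000006
Product ≈ 1 (deviation 0.001%, within rounding noise).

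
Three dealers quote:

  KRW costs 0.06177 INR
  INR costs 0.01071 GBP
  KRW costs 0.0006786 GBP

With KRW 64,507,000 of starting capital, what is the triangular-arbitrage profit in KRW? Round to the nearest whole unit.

Profitable loop is KRW → GBP → INR → KRW:
KRW 64,507,000 × 0.0006786 = GBP 43,774.45
GBP 43,774.45 ÷ 0.01071 = INR 4,087,250.25
INR 4,087,250.25 ÷ 0.06177 = KRW 66,168,856
Profit = KRW 66,168,856 − KRW 64,507,000

Profit: KRW 1,661,856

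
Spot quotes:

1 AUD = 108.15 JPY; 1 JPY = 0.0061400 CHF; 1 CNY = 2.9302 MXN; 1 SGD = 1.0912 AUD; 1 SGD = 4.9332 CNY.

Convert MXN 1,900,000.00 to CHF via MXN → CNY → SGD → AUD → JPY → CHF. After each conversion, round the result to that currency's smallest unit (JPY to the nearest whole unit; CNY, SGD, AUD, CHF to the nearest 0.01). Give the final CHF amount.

CHF 95,241.64

MXN 1,900,000.00 ÷ 2.9302 = CNY 648,419.90
CNY 648,419.90 ÷ 4.9332 = SGD 131,440.02
SGD 131,440.02 × 1.0912 = AUD 143,427.35
AUD 143,427.35 × 108.15 = JPY 15,511,668
JPY 15,511,668 × 0.0061400 = CHF 95,241.64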